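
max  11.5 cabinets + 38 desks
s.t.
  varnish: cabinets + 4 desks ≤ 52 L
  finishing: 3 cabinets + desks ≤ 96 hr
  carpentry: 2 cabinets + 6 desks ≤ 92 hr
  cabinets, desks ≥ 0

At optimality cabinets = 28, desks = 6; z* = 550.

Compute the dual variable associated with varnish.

3.5

Check each constraint at x*: varnish 52/52 (tight); finishing 90/96 (slack 6); carpentry 92/92 (tight).
Since finishing is not tight, its dual is 0.
Dual feasibility on the basic columns requires 1·y_varnish + 2·y_carpentry = 11.5, 4·y_varnish + 6·y_carpentry = 38.
Solving: y_varnish = 3.5, y_carpentry = 4.
Shadow price of varnish = 3.5.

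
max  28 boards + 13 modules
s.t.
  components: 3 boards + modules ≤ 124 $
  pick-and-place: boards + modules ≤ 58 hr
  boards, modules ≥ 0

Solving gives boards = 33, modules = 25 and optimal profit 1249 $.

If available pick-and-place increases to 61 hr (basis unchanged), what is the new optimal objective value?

1265.5

At the optimum: components uses 124 of 124 (binding); pick-and-place uses 58 of 58 (binding).
Dual feasibility on the basic columns requires 3·y_components + 1·y_pick-and-place = 28, 1·y_components + 1·y_pick-and-place = 13.
This yields shadow prices y_components = 7.5, y_pick-and-place = 5.5.
Δz = y_pick-and-place·Δb = 5.5 × (3) = 16.5, so new z* = 1249 + 16.5 = 1265.5.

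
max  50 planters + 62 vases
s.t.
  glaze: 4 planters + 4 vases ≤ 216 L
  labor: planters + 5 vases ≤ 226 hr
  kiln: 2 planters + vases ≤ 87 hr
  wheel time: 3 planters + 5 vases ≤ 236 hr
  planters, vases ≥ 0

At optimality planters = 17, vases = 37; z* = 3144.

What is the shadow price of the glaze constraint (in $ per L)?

Binding: glaze and wheel time. Non-binding: labor (24 unused), kiln (16 unused).
Since labor, kiln are not tight, their duals are 0.
From A_Bᵀ y = c: 4·y_glaze + 3·y_wheel time = 50; 4·y_glaze + 5·y_wheel time = 62.
Solving: y_glaze = 8, y_wheel time = 6.
Shadow price of glaze = 8.

8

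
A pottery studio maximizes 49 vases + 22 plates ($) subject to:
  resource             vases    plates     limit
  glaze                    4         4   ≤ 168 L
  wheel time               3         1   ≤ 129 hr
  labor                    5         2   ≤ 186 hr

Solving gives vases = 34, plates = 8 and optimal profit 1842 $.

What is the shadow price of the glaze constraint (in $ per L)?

At the optimum: glaze uses 168 of 168 (binding); wheel time uses 110 of 129 (slack = 19); labor uses 186 of 186 (binding).
Since wheel time is not tight, its dual is 0.
From A_Bᵀ y = c: 4·y_glaze + 5·y_labor = 49; 4·y_glaze + 2·y_labor = 22.
Solving: y_glaze = 1, y_labor = 9.
Shadow price of glaze = 1.

1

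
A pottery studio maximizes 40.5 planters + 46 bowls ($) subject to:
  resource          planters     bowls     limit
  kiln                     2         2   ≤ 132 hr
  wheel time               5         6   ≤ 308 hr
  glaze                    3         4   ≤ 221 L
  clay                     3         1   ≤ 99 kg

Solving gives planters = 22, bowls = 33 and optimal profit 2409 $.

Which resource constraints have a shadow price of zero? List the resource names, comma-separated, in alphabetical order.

kiln: 110/132 (slack 22)
wheel time: 308/308 (binding)
glaze: 198/221 (slack 23)
clay: 99/99 (binding)
By complementary slackness, a constraint with positive slack has shadow price 0 → glaze, kiln.

glaze, kiln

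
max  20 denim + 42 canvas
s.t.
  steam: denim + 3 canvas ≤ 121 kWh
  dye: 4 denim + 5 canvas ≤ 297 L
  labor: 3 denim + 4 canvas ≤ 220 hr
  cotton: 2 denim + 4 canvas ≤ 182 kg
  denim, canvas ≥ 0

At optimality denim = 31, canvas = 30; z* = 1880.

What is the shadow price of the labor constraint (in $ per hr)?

0

Binding: steam and cotton. Non-binding: dye (23 unused), labor (7 unused).
Since dye, labor are not tight, their duals are 0.
Dual feasibility on the basic columns requires 1·y_steam + 2·y_cotton = 20, 3·y_steam + 4·y_cotton = 42.
Solving: y_steam = 2, y_cotton = 9.
Shadow price of labor = 0.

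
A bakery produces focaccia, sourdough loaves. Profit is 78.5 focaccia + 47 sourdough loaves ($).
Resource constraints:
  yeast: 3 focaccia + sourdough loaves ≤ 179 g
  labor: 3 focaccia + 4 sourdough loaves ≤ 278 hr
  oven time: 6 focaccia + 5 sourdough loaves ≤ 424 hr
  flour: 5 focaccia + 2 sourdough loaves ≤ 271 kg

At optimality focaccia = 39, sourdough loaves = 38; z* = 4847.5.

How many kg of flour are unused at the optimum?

flour used = 5·39 + 2·38 = 271; slack = 271 − 271 = 0.

0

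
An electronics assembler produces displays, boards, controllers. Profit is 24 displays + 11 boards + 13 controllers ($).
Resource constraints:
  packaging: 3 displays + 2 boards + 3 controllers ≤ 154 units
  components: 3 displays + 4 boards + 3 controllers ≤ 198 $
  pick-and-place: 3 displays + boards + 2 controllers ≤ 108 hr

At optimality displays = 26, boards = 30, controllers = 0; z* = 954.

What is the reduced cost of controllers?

At the optimum: packaging uses 138 of 154 (slack = 16); components uses 198 of 198 (binding); pick-and-place uses 108 of 108 (binding).
Slack constraints have shadow price 0 (complementary slackness).
From A_Bᵀ y = c: 3·y_components + 3·y_pick-and-place = 24; 4·y_components + 1·y_pick-and-place = 11.
This yields shadow prices y_components = 1, y_pick-and-place = 7.
Reduced cost of controllers: c₃ − yᵀa₃ = 13 − (1·3 + 7·2) = 13 − 17 = -4.

-4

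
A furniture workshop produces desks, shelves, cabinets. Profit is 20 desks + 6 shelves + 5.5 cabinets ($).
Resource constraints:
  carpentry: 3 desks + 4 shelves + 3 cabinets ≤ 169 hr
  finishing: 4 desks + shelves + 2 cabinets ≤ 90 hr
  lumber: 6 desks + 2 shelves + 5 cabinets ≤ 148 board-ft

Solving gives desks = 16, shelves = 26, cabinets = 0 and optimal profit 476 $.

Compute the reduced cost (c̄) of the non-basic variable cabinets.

At the optimum: carpentry uses 152 of 169 (slack = 17); finishing uses 90 of 90 (binding); lumber uses 148 of 148 (binding).
Slack constraints have shadow price 0 (complementary slackness).
The binding rows give the dual system: 4·y_finishing + 6·y_lumber = 20 and 1·y_finishing + 2·y_lumber = 6.
Solving: y_finishing = 2, y_lumber = 2.
Reduced cost of cabinets: c₃ − yᵀa₃ = 5.5 − (2·2 + 2·5) = 5.5 − 14 = -8.5.

-8.5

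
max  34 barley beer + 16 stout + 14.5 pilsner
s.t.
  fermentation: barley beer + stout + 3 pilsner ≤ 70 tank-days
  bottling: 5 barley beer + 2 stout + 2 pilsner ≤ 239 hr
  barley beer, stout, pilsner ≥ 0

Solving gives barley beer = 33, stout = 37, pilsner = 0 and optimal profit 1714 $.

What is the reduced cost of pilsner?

Check each constraint at x*: fermentation 70/70 (tight); bottling 239/239 (tight).
The binding rows give the dual system: 1·y_fermentation + 5·y_bottling = 34 and 1·y_fermentation + 2·y_bottling = 16.
→ y_fermentation = 4 and y_bottling = 6.
Reduced cost of pilsner: c₃ − yᵀa₃ = 14.5 − (4·3 + 6·2) = 14.5 − 24 = -9.5.

-9.5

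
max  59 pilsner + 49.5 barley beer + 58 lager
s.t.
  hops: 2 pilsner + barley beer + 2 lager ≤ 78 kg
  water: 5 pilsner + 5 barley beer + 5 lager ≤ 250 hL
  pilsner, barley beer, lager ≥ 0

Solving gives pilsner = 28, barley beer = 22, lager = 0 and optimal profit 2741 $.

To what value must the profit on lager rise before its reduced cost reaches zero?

59

Both hops and water are binding at x*.
Dual feasibility on the basic columns requires 2·y_hops + 5·y_water = 59, 1·y_hops + 5·y_water = 49.5.
Solving: y_hops = 9.5, y_water = 8.
lager enters the basis when its profit ≥ yᵀa₃ = 9.5·2 + 8·5 = 59.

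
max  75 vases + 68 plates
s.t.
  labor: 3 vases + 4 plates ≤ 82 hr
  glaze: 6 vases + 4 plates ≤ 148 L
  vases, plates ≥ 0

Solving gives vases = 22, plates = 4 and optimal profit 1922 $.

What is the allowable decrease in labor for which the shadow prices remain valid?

8

Binding constraints: labor, glaze. The basis is B = [[3,4],[6,4]] with det -12.
Per unit decrease in labor, x* moves by d = (0.3333, -0.5).
The basis stays optimal until plates reaches 0; allowable decrease = 8 hr.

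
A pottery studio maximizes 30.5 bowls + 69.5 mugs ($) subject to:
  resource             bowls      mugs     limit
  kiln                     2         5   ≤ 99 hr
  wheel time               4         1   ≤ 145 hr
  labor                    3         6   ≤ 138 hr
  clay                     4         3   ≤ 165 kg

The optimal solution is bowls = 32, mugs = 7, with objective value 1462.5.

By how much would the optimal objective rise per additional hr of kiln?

8.5

At the optimum: kiln uses 99 of 99 (binding); wheel time uses 135 of 145 (slack = 10); labor uses 138 of 138 (binding); clay uses 149 of 165 (slack = 16).
Since wheel time, clay are not tight, their duals are 0.
The binding rows give the dual system: 2·y_kiln + 3·y_labor = 30.5 and 5·y_kiln + 6·y_labor = 69.5.
→ y_kiln = 8.5 and y_labor = 4.5.
Shadow price of kiln = 8.5.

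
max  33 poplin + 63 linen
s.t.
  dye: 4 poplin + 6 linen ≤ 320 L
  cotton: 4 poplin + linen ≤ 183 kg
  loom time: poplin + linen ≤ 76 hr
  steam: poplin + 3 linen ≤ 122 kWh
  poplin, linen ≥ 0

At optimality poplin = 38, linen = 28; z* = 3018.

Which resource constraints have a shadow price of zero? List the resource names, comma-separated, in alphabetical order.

cotton, loom time

dye: 320/320 (binding)
cotton: 180/183 (slack 3)
loom time: 66/76 (slack 10)
steam: 122/122 (binding)
By complementary slackness, a constraint with positive slack has shadow price 0 → cotton, loom time.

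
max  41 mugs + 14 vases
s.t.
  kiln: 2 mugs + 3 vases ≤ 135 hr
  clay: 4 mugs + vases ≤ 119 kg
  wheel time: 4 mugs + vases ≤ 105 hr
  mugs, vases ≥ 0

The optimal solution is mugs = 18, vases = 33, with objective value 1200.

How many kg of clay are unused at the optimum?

clay used = 4·18 + 1·33 = 105; slack = 119 − 105 = 14.

14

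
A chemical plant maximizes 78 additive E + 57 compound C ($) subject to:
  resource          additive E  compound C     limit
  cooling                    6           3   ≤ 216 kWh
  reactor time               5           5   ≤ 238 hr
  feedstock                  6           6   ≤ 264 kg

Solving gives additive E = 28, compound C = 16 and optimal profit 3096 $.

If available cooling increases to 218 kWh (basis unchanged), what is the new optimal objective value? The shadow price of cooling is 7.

Δb = 2, so new z* = 3096 + (7)·(2) = 3096 + 14 = 3110.

3110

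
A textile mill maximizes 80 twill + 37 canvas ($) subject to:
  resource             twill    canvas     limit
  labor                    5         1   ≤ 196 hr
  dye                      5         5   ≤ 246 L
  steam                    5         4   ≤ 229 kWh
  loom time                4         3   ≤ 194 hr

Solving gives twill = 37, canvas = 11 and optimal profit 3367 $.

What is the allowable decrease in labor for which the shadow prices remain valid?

Binding constraints: labor, steam. The basis is B = [[5,1],[5,4]] with det 15.
Per unit decrease in labor, x* moves by d = (-0.2667, 0.3333).
The basis stays optimal until dye becomes binding; allowable decrease = 18 hr.

18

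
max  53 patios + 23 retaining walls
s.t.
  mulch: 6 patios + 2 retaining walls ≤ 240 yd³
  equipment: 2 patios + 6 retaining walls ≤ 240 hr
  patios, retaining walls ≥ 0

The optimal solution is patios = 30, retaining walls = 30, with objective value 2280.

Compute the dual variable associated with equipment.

1

Both mulch and equipment are binding at x*.
The binding rows give the dual system: 6·y_mulch + 2·y_equipment = 53 and 2·y_mulch + 6·y_equipment = 23.
→ y_mulch = 8.5 and y_equipment = 1.
Shadow price of equipment = 1.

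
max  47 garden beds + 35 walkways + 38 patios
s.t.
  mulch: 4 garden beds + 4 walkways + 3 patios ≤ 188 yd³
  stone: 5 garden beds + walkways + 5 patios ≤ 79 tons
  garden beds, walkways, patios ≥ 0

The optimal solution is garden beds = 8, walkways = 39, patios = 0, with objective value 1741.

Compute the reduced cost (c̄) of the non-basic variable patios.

At the optimum: mulch uses 188 of 188 (binding); stone uses 79 of 79 (binding).
From A_Bᵀ y = c: 4·y_mulch + 5·y_stone = 47; 4·y_mulch + 1·y_stone = 35.
Solving: y_mulch = 8, y_stone = 3.
Reduced cost of patios: c₃ − yᵀa₃ = 38 − (8·3 + 3·5) = 38 − 39 = -1.

-1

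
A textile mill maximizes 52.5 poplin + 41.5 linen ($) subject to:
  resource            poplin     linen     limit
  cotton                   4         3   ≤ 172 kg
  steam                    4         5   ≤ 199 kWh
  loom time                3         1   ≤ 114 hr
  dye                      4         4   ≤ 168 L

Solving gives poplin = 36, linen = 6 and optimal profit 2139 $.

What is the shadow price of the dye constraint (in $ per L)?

At the optimum: cotton uses 162 of 172 (slack = 10); steam uses 174 of 199 (slack = 25); loom time uses 114 of 114 (binding); dye uses 168 of 168 (binding).
Slack constraints have shadow price 0 (complementary slackness).
The binding rows give the dual system: 3·y_loom time + 4·y_dye = 52.5 and 1·y_loom time + 4·y_dye = 41.5.
This yields shadow prices y_loom time = 5.5, y_dye = 9.
Shadow price of dye = 9.

9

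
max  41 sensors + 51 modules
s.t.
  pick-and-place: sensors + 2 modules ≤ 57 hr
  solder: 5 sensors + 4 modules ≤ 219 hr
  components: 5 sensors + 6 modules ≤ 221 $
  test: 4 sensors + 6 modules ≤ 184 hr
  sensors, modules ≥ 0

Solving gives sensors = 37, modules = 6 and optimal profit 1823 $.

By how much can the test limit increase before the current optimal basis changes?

Binding constraints: components, test. The basis is B = [[5,6],[4,6]] with det 6.
Per unit increase in test, x* moves by d = (-1, 0.8333).
The basis stays optimal until pick-and-place becomes binding; allowable increase = 12 hr.

12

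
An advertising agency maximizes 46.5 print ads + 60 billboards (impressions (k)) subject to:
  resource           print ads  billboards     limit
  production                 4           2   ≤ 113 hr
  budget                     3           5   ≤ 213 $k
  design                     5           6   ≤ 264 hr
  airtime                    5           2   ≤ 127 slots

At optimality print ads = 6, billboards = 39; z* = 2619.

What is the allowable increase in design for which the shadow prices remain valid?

5.5

Binding constraints: budget, design. The basis is B = [[3,5],[5,6]] with det -7.
Per unit increase in design, x* moves by d = (0.7143, -0.4286).
The basis stays optimal until production becomes binding; allowable increase = 5.5 hr.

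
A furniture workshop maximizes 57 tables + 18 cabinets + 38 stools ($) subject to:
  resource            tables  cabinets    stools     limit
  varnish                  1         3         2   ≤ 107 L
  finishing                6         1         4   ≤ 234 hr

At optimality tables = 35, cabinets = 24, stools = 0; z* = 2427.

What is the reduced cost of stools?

Both varnish and finishing are binding at x*.
The binding rows give the dual system: 1·y_varnish + 6·y_finishing = 57 and 3·y_varnish + 1·y_finishing = 18.
Solving: y_varnish = 3, y_finishing = 9.
Reduced cost of stools: c₃ − yᵀa₃ = 38 − (3·2 + 9·4) = 38 − 42 = -4.

-4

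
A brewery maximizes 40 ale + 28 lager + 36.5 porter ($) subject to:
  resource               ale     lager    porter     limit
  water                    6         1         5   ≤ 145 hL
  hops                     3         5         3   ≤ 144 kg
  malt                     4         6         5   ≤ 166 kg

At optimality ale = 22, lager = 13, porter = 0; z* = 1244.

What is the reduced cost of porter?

-3.5

At the optimum: water uses 145 of 145 (binding); hops uses 131 of 144 (slack = 13); malt uses 166 of 166 (binding).
Slack constraints have shadow price 0 (complementary slackness).
From A_Bᵀ y = c: 6·y_water + 4·y_malt = 40; 1·y_water + 6·y_malt = 28.
This yields shadow prices y_water = 4, y_malt = 4.
Reduced cost of porter: c₃ − yᵀa₃ = 36.5 − (4·5 + 4·5) = 36.5 − 40 = -3.5.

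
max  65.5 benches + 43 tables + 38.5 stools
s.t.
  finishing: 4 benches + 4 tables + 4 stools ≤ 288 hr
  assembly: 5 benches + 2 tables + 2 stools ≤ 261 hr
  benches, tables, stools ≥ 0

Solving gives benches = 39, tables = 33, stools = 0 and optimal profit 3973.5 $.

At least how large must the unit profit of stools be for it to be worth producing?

At the optimum: finishing uses 288 of 288 (binding); assembly uses 261 of 261 (binding).
The binding rows give the dual system: 4·y_finishing + 5·y_assembly = 65.5 and 4·y_finishing + 2·y_assembly = 43.
This yields shadow prices y_finishing = 7, y_assembly = 7.5.
stools enters the basis when its profit ≥ yᵀa₃ = 7·4 + 7.5·2 = 43.

43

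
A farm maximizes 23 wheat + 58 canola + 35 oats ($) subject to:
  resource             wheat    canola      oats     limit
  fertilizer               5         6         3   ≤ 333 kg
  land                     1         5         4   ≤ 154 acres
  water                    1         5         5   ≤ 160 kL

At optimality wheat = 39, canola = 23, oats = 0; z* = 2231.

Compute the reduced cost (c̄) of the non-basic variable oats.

-6

Check each constraint at x*: fertilizer 333/333 (tight); land 154/154 (tight); water 154/160 (slack 6).
Slack constraints have shadow price 0 (complementary slackness).
Dual feasibility on the basic columns requires 5·y_fertilizer + 1·y_land = 23, 6·y_fertilizer + 5·y_land = 58.
Solving: y_fertilizer = 3, y_land = 8.
Reduced cost of oats: c₃ − yᵀa₃ = 35 − (3·3 + 8·4) = 35 − 41 = -6.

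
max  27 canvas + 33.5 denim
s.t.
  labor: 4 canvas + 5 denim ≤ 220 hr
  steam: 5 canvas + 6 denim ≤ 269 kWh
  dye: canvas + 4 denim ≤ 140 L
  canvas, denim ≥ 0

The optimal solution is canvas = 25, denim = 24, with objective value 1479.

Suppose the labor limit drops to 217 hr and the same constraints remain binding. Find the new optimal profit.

1462.5

Check each constraint at x*: labor 220/220 (tight); steam 269/269 (tight); dye 121/140 (slack 19).
Since dye is not tight, its dual is 0.
The binding rows give the dual system: 4·y_labor + 5·y_steam = 27 and 5·y_labor + 6·y_steam = 33.5.
This yields shadow prices y_labor = 5.5, y_steam = 1.
Δz = y_labor·Δb = 5.5 × (-3) = -16.5, so new z* = 1479 − 16.5 = 1462.5.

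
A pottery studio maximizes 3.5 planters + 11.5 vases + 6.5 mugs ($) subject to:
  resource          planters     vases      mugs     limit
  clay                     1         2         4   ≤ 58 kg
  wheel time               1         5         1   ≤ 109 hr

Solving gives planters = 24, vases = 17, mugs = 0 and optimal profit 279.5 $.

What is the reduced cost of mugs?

Both clay and wheel time are binding at x*.
From A_Bᵀ y = c: 1·y_clay + 1·y_wheel time = 3.5; 2·y_clay + 5·y_wheel time = 11.5.
Solving: y_clay = 2, y_wheel time = 1.5.
Reduced cost of mugs: c₃ − yᵀa₃ = 6.5 − (2·4 + 1.5·1) = 6.5 − 9.5 = -3.

-3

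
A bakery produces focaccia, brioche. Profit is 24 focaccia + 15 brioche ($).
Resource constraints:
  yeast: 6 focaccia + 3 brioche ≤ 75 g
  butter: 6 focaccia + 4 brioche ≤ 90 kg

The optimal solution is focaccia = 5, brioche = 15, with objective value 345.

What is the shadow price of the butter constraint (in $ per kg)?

3

At the optimum: yeast uses 75 of 75 (binding); butter uses 90 of 90 (binding).
Dual feasibility on the basic columns requires 6·y_yeast + 6·y_butter = 24, 3·y_yeast + 4·y_butter = 15.
Solving: y_yeast = 1, y_butter = 3.
Shadow price of butter = 3.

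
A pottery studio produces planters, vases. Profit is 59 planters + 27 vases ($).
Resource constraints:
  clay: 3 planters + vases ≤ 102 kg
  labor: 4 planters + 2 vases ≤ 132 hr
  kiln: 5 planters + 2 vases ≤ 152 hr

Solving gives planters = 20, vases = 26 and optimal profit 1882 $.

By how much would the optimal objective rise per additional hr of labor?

8.5

Binding: labor and kiln. Non-binding: clay (16 unused).
By complementary slackness, y = 0 for the non-binding constraint.
Dual feasibility on the basic columns requires 4·y_labor + 5·y_kiln = 59, 2·y_labor + 2·y_kiln = 27.
Solving: y_labor = 8.5, y_kiln = 5.
Shadow price of labor = 8.5.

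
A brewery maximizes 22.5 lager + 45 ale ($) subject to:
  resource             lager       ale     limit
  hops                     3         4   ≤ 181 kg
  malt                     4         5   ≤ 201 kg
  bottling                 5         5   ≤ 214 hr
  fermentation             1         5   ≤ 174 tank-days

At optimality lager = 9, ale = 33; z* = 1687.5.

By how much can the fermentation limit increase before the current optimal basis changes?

Binding constraints: malt, fermentation. The basis is B = [[4,5],[1,5]] with det 15.
Per unit increase in fermentation, x* moves by d = (-0.3333, 0.2667).
The basis stays optimal until lager reaches 0; allowable increase = 27 tank-days.

27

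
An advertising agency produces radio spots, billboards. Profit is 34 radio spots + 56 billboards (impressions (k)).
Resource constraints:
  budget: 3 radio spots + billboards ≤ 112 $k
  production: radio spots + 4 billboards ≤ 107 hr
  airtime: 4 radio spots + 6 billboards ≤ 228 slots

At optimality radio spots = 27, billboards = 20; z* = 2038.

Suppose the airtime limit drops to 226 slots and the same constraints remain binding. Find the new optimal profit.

At the optimum: budget uses 101 of 112 (slack = 11); production uses 107 of 107 (binding); airtime uses 228 of 228 (binding).
By complementary slackness, y = 0 for the non-binding constraint.
From A_Bᵀ y = c: 1·y_production + 4·y_airtime = 34; 4·y_production + 6·y_airtime = 56.
This yields shadow prices y_production = 2, y_airtime = 8.
Δz = y_airtime·Δb = 8 × (-2) = -16, so new z* = 2038 − 16 = 2022.

2022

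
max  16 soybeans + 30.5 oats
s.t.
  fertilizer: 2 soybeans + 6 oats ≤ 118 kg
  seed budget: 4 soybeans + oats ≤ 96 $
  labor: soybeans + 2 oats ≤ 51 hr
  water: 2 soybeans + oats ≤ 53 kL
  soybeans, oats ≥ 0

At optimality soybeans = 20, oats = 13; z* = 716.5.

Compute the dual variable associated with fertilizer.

Binding: fertilizer and water. Non-binding: seed budget (3 unused), labor (5 unused).
By complementary slackness, y = 0 for the non-binding constraints.
Dual feasibility on the basic columns requires 2·y_fertilizer + 2·y_water = 16, 6·y_fertilizer + 1·y_water = 30.5.
Solving: y_fertilizer = 4.5, y_water = 3.5.
Shadow price of fertilizer = 4.5.

4.5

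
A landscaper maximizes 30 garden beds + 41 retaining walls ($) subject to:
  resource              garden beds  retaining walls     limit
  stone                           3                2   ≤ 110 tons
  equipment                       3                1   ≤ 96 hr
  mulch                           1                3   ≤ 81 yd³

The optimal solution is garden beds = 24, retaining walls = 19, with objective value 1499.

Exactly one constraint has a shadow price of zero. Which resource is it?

equipment

stone: 110/110 (binding)
equipment: 91/96 (slack 5)
mulch: 81/81 (binding)
By complementary slackness, a constraint with positive slack has shadow price 0 → equipment.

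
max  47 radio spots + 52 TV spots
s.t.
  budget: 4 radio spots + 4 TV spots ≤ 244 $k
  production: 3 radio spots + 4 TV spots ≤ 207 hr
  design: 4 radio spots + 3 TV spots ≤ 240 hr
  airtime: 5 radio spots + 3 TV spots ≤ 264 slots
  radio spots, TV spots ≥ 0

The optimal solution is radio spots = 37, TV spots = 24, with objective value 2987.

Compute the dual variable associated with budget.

Binding: budget and production. Non-binding: design (20 unused), airtime (7 unused).
Since design, airtime are not tight, their duals are 0.
Dual feasibility on the basic columns requires 4·y_budget + 3·y_production = 47, 4·y_budget + 4·y_production = 52.
Solving: y_budget = 8, y_production = 5.
Shadow price of budget = 8.

8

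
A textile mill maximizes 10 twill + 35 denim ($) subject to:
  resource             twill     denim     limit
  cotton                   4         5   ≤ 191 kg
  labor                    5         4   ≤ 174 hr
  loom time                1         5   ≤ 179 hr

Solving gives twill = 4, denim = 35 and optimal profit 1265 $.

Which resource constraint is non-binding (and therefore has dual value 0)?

labor

cotton: 191/191 (binding)
labor: 160/174 (slack 14)
loom time: 179/179 (binding)
By complementary slackness, a constraint with positive slack has shadow price 0 → labor.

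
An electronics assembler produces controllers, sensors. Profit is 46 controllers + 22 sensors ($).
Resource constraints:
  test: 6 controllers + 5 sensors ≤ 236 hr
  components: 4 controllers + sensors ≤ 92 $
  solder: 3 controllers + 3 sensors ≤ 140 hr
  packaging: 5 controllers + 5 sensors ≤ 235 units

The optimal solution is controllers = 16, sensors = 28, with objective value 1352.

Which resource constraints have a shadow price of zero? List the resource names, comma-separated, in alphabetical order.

packaging, solder

test: 236/236 (binding)
components: 92/92 (binding)
solder: 132/140 (slack 8)
packaging: 220/235 (slack 15)
By complementary slackness, a constraint with positive slack has shadow price 0 → packaging, solder.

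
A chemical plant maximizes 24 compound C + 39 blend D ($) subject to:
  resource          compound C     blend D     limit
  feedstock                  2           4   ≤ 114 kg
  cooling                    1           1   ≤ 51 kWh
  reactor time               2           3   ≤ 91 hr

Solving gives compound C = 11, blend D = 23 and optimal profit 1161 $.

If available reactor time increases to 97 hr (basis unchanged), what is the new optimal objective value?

1215

Binding: feedstock and reactor time. Non-binding: cooling (17 unused).
By complementary slackness, y = 0 for the non-binding constraint.
From A_Bᵀ y = c: 2·y_feedstock + 2·y_reactor time = 24; 4·y_feedstock + 3·y_reactor time = 39.
Solving: y_feedstock = 3, y_reactor time = 9.
Δz = y_reactor time·Δb = 9 × (6) = 54, so new z* = 1161 + 54 = 1215.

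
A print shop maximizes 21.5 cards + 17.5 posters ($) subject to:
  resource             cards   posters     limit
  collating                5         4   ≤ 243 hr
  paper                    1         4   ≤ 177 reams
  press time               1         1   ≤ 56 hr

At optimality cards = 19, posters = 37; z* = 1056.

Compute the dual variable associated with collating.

Check each constraint at x*: collating 243/243 (tight); paper 167/177 (slack 10); press time 56/56 (tight).
Since paper is not tight, its dual is 0.
Dual feasibility on the basic columns requires 5·y_collating + 1·y_press time = 21.5, 4·y_collating + 1·y_press time = 17.5.
Solving: y_collating = 4, y_press time = 1.5.
Shadow price of collating = 4.

4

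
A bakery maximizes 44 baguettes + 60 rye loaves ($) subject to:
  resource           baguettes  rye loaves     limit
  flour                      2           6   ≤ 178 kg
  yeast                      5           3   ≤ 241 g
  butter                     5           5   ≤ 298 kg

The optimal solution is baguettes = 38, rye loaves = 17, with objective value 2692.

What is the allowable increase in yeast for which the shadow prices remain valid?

Binding constraints: flour, yeast. The basis is B = [[2,6],[5,3]] with det -24.
Per unit increase in yeast, x* moves by d = (0.25, -0.0833).
The basis stays optimal until butter becomes binding; allowable increase = 27.6 g.

27.6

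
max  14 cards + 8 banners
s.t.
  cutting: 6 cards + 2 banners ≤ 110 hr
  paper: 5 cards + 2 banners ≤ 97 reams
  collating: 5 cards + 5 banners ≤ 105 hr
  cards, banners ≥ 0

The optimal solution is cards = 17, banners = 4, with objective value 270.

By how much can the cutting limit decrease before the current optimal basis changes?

68

Binding constraints: cutting, collating. The basis is B = [[6,2],[5,5]] with det 20.
Per unit decrease in cutting, x* moves by d = (-0.25, 0.25).
The basis stays optimal until cards reaches 0; allowable decrease = 68 hr.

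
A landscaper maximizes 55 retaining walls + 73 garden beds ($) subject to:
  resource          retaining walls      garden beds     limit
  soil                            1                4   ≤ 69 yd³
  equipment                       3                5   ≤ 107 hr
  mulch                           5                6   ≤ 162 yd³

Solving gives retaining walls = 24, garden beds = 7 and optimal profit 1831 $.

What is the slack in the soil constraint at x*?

soil used = 1·24 + 4·7 = 52; slack = 69 − 52 = 17.

17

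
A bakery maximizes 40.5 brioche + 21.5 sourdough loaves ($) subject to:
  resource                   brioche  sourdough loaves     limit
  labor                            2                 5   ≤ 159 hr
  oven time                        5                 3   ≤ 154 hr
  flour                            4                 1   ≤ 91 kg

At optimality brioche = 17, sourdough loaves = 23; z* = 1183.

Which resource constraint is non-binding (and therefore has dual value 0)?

labor: 149/159 (slack 10)
oven time: 154/154 (binding)
flour: 91/91 (binding)
By complementary slackness, a constraint with positive slack has shadow price 0 → labor.

labor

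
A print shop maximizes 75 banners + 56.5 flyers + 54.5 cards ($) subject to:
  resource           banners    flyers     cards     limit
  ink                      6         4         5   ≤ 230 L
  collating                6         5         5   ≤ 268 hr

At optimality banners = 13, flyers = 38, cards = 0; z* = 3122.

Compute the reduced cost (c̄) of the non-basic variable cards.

At the optimum: ink uses 230 of 230 (binding); collating uses 268 of 268 (binding).
The binding rows give the dual system: 6·y_ink + 6·y_collating = 75 and 4·y_ink + 5·y_collating = 56.5.
Solving: y_ink = 6, y_collating = 6.5.
Reduced cost of cards: c₃ − yᵀa₃ = 54.5 − (6·5 + 6.5·5) = 54.5 − 62.5 = -8.

-8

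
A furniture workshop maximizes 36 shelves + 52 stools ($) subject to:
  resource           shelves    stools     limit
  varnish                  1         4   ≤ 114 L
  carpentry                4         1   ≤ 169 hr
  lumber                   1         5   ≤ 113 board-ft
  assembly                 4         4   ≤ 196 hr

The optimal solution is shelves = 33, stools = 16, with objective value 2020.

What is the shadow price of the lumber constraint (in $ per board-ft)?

Check each constraint at x*: varnish 97/114 (slack 17); carpentry 148/169 (slack 21); lumber 113/113 (tight); assembly 196/196 (tight).
Slack constraints have shadow price 0 (complementary slackness).
Dual feasibility on the basic columns requires 1·y_lumber + 4·y_assembly = 36, 5·y_lumber + 4·y_assembly = 52.
This yields shadow prices y_lumber = 4, y_assembly = 8.
Shadow price of lumber = 4.

4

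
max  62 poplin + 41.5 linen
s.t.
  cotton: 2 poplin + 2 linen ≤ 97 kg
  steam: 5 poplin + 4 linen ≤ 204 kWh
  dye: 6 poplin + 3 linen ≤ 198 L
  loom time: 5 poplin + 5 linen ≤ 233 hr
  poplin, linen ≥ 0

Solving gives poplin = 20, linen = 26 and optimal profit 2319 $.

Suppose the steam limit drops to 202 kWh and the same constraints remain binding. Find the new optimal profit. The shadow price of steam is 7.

Δb = -2, so new z* = 2319 + (7)·(-2) = 2319 − 14 = 2305.

2305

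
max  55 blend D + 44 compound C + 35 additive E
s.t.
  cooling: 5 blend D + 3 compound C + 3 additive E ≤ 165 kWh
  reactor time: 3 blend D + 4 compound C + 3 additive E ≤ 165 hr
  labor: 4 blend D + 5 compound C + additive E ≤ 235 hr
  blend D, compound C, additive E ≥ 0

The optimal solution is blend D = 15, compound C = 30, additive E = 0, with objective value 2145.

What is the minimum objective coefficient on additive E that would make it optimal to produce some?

39

Check each constraint at x*: cooling 165/165 (tight); reactor time 165/165 (tight); labor 210/235 (slack 25).
Since labor is not tight, its dual is 0.
Dual feasibility on the basic columns requires 5·y_cooling + 3·y_reactor time = 55, 3·y_cooling + 4·y_reactor time = 44.
This yields shadow prices y_cooling = 8, y_reactor time = 5.
additive E enters the basis when its profit ≥ yᵀa₃ = 8·3 + 5·3 = 39.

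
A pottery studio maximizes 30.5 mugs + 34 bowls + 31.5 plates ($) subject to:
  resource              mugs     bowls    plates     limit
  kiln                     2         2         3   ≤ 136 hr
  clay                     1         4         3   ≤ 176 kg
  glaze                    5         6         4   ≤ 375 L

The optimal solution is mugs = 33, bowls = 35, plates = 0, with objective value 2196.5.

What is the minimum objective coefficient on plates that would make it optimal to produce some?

Check each constraint at x*: kiln 136/136 (tight); clay 173/176 (slack 3); glaze 375/375 (tight).
Slack constraints have shadow price 0 (complementary slackness).
From A_Bᵀ y = c: 2·y_kiln + 5·y_glaze = 30.5; 2·y_kiln + 6·y_glaze = 34.
→ y_kiln = 6.5 and y_glaze = 3.5.
plates enters the basis when its profit ≥ yᵀa₃ = 6.5·3 + 3.5·4 = 33.5.

33.5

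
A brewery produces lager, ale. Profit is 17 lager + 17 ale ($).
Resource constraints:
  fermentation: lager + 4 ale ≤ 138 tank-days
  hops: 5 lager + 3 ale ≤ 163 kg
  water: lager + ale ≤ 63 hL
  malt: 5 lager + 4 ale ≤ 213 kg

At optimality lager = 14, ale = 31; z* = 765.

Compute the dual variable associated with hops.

3

Binding: fermentation and hops. Non-binding: water (18 unused), malt (19 unused).
By complementary slackness, y = 0 for the non-binding constraints.
Dual feasibility on the basic columns requires 1·y_fermentation + 5·y_hops = 17, 4·y_fermentation + 3·y_hops = 17.
This yields shadow prices y_fermentation = 2, y_hops = 3.
Shadow price of hops = 3.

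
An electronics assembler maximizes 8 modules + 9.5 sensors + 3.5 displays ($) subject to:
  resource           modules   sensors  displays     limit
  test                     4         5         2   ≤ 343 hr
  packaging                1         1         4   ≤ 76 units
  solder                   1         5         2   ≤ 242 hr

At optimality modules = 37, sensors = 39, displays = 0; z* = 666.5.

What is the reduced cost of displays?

-7.5

At the optimum: test uses 343 of 343 (binding); packaging uses 76 of 76 (binding); solder uses 232 of 242 (slack = 10).
Since solder is not tight, its dual is 0.
From A_Bᵀ y = c: 4·y_test + 1·y_packaging = 8; 5·y_test + 1·y_packaging = 9.5.
→ y_test = 1.5 and y_packaging = 2.
Reduced cost of displays: c₃ − yᵀa₃ = 3.5 − (1.5·2 + 2·4) = 3.5 − 11 = -7.5.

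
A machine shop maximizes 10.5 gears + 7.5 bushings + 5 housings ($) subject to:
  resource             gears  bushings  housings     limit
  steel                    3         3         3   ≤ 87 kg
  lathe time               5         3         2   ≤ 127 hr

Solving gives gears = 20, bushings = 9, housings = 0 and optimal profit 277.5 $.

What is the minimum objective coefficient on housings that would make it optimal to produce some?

6

At the optimum: steel uses 87 of 87 (binding); lathe time uses 127 of 127 (binding).
Dual feasibility on the basic columns requires 3·y_steel + 5·y_lathe time = 10.5, 3·y_steel + 3·y_lathe time = 7.5.
This yields shadow prices y_steel = 1, y_lathe time = 1.5.
housings enters the basis when its profit ≥ yᵀa₃ = 1·3 + 1.5·2 = 6.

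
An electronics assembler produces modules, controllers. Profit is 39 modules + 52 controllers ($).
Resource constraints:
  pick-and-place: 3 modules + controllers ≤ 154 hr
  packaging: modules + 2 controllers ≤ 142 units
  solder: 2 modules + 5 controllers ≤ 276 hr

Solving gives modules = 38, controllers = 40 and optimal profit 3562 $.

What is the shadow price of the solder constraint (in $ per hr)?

Check each constraint at x*: pick-and-place 154/154 (tight); packaging 118/142 (slack 24); solder 276/276 (tight).
By complementary slackness, y = 0 for the non-binding constraint.
From A_Bᵀ y = c: 3·y_pick-and-place + 2·y_solder = 39; 1·y_pick-and-place + 5·y_solder = 52.
→ y_pick-and-place = 7 and y_solder = 9.
Shadow price of solder = 9.

9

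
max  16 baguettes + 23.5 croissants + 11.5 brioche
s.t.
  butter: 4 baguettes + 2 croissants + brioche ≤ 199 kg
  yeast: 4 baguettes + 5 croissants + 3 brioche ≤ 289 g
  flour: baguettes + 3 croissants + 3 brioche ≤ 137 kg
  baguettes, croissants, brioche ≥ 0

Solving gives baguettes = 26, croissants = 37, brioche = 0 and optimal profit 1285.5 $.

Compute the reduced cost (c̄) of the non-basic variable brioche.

-5

Binding: yeast and flour. Non-binding: butter (21 unused).
Since butter is not tight, its dual is 0.
Dual feasibility on the basic columns requires 4·y_yeast + 1·y_flour = 16, 5·y_yeast + 3·y_flour = 23.5.
Solving: y_yeast = 3.5, y_flour = 2.
Reduced cost of brioche: c₃ − yᵀa₃ = 11.5 − (3.5·3 + 2·3) = 11.5 − 16.5 = -5.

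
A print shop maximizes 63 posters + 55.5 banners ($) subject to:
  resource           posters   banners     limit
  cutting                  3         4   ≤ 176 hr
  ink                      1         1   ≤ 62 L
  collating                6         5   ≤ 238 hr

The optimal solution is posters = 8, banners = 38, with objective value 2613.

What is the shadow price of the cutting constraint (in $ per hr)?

Binding: cutting and collating. Non-binding: ink (16 unused).
Since ink is not tight, its dual is 0.
Dual feasibility on the basic columns requires 3·y_cutting + 6·y_collating = 63, 4·y_cutting + 5·y_collating = 55.5.
→ y_cutting = 2 and y_collating = 9.5.
Shadow price of cutting = 2.

2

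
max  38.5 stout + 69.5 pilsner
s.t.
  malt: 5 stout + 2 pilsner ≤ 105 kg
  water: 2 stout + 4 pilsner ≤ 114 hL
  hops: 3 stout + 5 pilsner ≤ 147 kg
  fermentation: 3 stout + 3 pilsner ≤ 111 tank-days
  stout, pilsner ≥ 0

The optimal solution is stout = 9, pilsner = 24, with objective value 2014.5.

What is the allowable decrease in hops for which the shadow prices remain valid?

4.5

Binding constraints: water, hops. The basis is B = [[2,4],[3,5]] with det -2.
Per unit decrease in hops, x* moves by d = (-2, 1).
The basis stays optimal until stout reaches 0; allowable decrease = 4.5 kg.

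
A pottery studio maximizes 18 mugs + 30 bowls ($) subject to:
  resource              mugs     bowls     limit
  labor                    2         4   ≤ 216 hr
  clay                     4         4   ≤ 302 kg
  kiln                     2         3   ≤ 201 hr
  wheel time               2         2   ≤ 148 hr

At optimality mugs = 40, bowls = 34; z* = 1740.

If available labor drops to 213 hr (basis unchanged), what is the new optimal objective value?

At the optimum: labor uses 216 of 216 (binding); clay uses 296 of 302 (slack = 6); kiln uses 182 of 201 (slack = 19); wheel time uses 148 of 148 (binding).
By complementary slackness, y = 0 for the non-binding constraints.
The binding rows give the dual system: 2·y_labor + 2·y_wheel time = 18 and 4·y_labor + 2·y_wheel time = 30.
Solving: y_labor = 6, y_wheel time = 3.
Δz = y_labor·Δb = 6 × (-3) = -18, so new z* = 1740 − 18 = 1722.

1722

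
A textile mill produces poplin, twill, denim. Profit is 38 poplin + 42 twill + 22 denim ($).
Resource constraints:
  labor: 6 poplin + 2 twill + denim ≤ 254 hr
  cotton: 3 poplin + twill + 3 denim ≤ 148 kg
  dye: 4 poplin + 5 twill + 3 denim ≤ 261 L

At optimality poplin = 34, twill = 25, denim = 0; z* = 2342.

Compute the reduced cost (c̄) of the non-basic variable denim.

-3

At the optimum: labor uses 254 of 254 (binding); cotton uses 127 of 148 (slack = 21); dye uses 261 of 261 (binding).
By complementary slackness, y = 0 for the non-binding constraint.
Dual feasibility on the basic columns requires 6·y_labor + 4·y_dye = 38, 2·y_labor + 5·y_dye = 42.
Solving: y_labor = 1, y_dye = 8.
Reduced cost of denim: c₃ − yᵀa₃ = 22 − (1·1 + 8·3) = 22 − 25 = -3.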